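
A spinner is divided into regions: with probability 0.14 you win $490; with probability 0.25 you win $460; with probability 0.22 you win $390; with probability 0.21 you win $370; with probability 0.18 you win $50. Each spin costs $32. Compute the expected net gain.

324.1

E[payout] = 490·0.14 + 460·0.25 + 390·0.22 + 370·0.21 + 50·0.18
 = 68.6 + 115 + 85.8 + 77.7 + 9
 = 356.1
Net = 356.1 - 32 = 324.1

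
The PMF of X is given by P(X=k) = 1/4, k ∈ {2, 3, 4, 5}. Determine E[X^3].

56

E[X^3] = Σ x^3·P(X=x)
 = 8·1/4 + 27·1/4 + 64·1/4 + 125·1/4
 = 2 + 27/4 + 16 + 125/4
 = 56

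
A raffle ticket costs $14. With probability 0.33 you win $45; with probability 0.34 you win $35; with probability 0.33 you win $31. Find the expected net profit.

22.98

E[payout] = 45·0.33 + 35·0.34 + 31·0.33
 = 14.85 + 11.9 + 10.23
 = 36.98
Net = 36.98 - 14 = 22.98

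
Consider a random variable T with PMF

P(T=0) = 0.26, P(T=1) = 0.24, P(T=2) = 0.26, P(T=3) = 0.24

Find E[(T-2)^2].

1.52

E[(T-2)^2] = Σ (t-2)^2·P(T=t)
 = 4·0.26 + 1·0.24 + 0·0.26 + 1·0.24
 = 1.04 + 0.24 + 0 + 0.24
 = 1.52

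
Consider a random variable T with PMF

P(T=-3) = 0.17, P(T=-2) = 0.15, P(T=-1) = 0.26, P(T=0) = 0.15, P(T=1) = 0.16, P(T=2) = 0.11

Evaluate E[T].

E[T] = Σ t·P(T=t)
 = (-3)·0.17 + (-2)·0.15 + (-1)·0.26 + 0·0.15 + 1·0.16 + 2·0.11
 = (-0.51) + (-0.3) + (-0.26) + 0 + 0.16 + 0.22
 = -0.69

-0.69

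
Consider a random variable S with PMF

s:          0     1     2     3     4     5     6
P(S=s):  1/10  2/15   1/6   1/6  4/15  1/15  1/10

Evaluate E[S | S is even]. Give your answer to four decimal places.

P(S is even) = 1/10 + 1/6 + 4/15 + 1/10 = 19/30.
E[S | S is even] = [0·1/10 + 2·1/6 + 4·4/15 + 6·1/10] / (19/30)
 = 2 / (19/30)
 = 60/19

3.1579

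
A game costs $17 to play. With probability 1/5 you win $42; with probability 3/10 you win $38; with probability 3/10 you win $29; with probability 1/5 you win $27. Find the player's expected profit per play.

16.9

E[payout] = 42·1/5 + 38·3/10 + 29·3/10 + 27·1/5
 = 42/5 + 57/5 + 87/10 + 27/5
 = 339/10
Net = 339/10 - 17 = 169/10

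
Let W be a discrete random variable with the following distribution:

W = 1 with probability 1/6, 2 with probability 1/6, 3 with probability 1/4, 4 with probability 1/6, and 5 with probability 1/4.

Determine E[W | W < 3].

P(W < 3) = 1/6 + 1/6 = 1/3.
E[W | W < 3] = [1·1/6 + 2·1/6] / (1/3)
 = 1/2 / (1/3)
 = 3/2

1.5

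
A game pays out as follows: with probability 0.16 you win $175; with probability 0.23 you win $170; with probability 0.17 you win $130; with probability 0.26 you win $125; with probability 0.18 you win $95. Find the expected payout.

E[payout] = 175·0.16 + 170·0.23 + 130·0.17 + 125·0.26 + 95·0.18
 = 28 + 39.1 + 22.1 + 32.5 + 17.1
 = 138.8

138.8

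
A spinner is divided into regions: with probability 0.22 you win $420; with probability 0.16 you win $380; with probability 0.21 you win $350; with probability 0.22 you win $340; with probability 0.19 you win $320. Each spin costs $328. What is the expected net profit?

E[payout] = 420·0.22 + 380·0.16 + 350·0.21 + 340·0.22 + 320·0.19
 = 92.4 + 60.8 + 73.5 + 74.8 + 60.8
 = 362.3
Net = 362.3 - 328 = 34.3

34.3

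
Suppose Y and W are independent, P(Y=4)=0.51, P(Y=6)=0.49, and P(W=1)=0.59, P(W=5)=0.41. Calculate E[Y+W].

7.62

E[Y+W] = Σ_y Σ_w (y+w) · P(Y=y)P(W=w)
 = 5·0.3009 + 9·0.2091 + 7·0.2891 + 11·0.2009
 = 1.5045 + 1.8819 + 2.0237 + 2.2099
 = 7.62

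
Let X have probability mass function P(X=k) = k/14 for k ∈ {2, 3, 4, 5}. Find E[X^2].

E[X^2] = Σ x^2·P(X=x)
 = 4·1/7 + 9·3/14 + 16·2/7 + 25·5/14
 = 4/7 + 27/14 + 32/7 + 125/14
 = 16

16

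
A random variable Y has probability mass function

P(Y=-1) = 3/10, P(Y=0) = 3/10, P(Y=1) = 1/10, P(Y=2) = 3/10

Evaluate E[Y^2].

1.6

E[Y^2] = Σ y^2·P(Y=y)
 = 1·3/10 + 0·3/10 + 1·1/10 + 4·3/10
 = 3/10 + 0 + 1/10 + 6/5
 = 8/5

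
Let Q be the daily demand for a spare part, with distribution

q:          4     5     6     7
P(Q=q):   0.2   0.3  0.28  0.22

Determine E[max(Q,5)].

E[max(Q,5)] = Σ max(q,5)·P(Q=q)
 = 5·0.2 + 5·0.3 + 6·0.28 + 7·0.22
 = 1 + 1.5 + 1.68 + 1.54
 = 5.72

5.72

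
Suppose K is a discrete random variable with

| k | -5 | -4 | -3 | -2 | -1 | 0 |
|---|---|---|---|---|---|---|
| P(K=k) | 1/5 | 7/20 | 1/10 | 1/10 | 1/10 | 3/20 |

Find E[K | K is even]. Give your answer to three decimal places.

P(K is even) = 7/20 + 1/10 + 3/20 = 3/5.
E[K | K is even] = [(-4)·7/20 + (-2)·1/10 + 0·3/20] / (3/5)
 = -8/5 / (3/5)
 = -8/3

-2.667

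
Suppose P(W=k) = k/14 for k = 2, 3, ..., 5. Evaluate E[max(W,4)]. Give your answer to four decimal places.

4.3571

E[max(W,4)] = Σ max(w,4)·P(W=w)
 = 4·1/7 + 4·3/14 + 4·2/7 + 5·5/14
 = 4/7 + 6/7 + 8/7 + 25/14
 = 61/14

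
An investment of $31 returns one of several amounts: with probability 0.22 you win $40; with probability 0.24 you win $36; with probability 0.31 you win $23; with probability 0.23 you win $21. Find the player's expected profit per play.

-1.6

E[payout] = 40·0.22 + 36·0.24 + 23·0.31 + 21·0.23
 = 8.8 + 8.64 + 7.13 + 4.83
 = 29.4
Net = 29.4 - 31 = -1.6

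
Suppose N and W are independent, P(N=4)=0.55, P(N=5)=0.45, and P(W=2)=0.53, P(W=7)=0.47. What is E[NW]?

19.3575

E[NW] = Σ_n Σ_w nw · P(N=n)P(W=w)
 = 8·0.2915 + 28·0.2585 + 10·0.2385 + 35·0.2115
 = 2.332 + 7.238 + 2.385 + 7.4025
 = 19.3575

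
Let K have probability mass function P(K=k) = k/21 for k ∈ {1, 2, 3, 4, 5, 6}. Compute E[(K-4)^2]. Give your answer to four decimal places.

E[(K-4)^2] = Σ (k-4)^2·P(K=k)
 = 9·1/21 + 4·2/21 + 1·1/7 + 0·4/21 + 1·5/21 + 4·2/7
 = 3/7 + 8/21 + 1/7 + 0 + 5/21 + 8/7
 = 7/3

2.3333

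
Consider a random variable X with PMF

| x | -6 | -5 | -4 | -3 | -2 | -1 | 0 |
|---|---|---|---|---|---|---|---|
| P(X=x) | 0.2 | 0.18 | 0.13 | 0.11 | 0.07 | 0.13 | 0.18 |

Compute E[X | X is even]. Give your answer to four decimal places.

P(X is even) = 0.2 + 0.13 + 0.07 + 0.18 = 0.58.
E[X | X is even] = [(-6)·0.2 + (-4)·0.13 + (-2)·0.07 + 0·0.18] / 0.58
 = -1.86 / 0.58
 = -93/29

-3.2069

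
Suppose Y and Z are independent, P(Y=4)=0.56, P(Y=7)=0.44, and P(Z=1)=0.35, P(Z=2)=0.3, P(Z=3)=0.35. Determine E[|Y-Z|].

3.32

E[|Y-Z|] = Σ_y Σ_z |y-z| · P(Y=y)P(Z=z)
 = 3·0.196 + 2·0.168 + 1·0.196 + 6·0.154 + 5·0.132 + 4·0.154
 = 0.588 + 0.336 + 0.196 + 0.924 + 0.66 + 0.616
 = 3.32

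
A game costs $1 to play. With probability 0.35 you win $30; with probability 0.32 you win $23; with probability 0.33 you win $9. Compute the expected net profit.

19.83

E[payout] = 30·0.35 + 23·0.32 + 9·0.33
 = 10.5 + 7.36 + 2.97
 = 20.83
Net = 20.83 - 1 = 19.83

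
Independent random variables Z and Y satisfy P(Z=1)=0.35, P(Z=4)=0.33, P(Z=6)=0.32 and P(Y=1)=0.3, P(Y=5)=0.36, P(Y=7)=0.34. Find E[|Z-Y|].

2.6744

E[|Z-Y|] = Σ_z Σ_y |z-y| · P(Z=z)P(Y=y)
 = 0·0.105 + 4·0.126 + 6·0.119 + 3·0.099 + 1·0.1188 + 3·0.1122 + 5·0.096 + 1·0.1152 + 1·0.1088
 = 0 + 0.504 + 0.714 + 0.297 + 0.1188 + 0.3366 + 0.48 + 0.1152 + 0.1088
 = 2.6744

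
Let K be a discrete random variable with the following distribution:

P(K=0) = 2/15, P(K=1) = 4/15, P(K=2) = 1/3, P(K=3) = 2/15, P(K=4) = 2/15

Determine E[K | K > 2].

P(K > 2) = 2/15 + 2/15 = 4/15.
E[K | K > 2] = [3·2/15 + 4·2/15] / (4/15)
 = 14/15 / (4/15)
 = 7/2

3.5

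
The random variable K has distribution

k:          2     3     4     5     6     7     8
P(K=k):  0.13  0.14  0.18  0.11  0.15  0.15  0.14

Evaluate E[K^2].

E[K^2] = Σ k^2·P(K=k)
 = 4·0.13 + 9·0.14 + 16·0.18 + 25·0.11 + 36·0.15 + 49·0.15 + 64·0.14
 = 0.52 + 1.26 + 2.88 + 2.75 + 5.4 + 7.35 + 8.96
 = 29.12

29.12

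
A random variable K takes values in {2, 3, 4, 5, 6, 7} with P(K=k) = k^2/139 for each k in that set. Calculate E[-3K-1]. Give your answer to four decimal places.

E[-3K-1] = Σ (-3k-1)·P(K=k)
 = (-7)·4/139 + (-10)·9/139 + (-13)·16/139 + (-16)·25/139 + (-19)·36/139 + (-22)·49/139
 = (-28/139) + (-90/139) + (-208/139) + (-400/139) + (-684/139) + (-1078/139)
 = -2488/139

-17.8993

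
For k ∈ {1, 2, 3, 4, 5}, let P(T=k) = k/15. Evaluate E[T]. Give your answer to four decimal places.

E[T] = Σ t·P(T=t)
 = 1·1/15 + 2·2/15 + 3·1/5 + 4·4/15 + 5·1/3
 = 1/15 + 4/15 + 3/5 + 16/15 + 5/3
 = 11/3

3.6667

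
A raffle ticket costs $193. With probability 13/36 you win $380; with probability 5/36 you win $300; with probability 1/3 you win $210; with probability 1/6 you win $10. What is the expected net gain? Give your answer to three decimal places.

57.556

E[payout] = 380·13/36 + 300·5/36 + 210·1/3 + 10·1/6
 = 1235/9 + 125/3 + 70 + 5/3
 = 2255/9
Net = 2255/9 - 193 = 518/9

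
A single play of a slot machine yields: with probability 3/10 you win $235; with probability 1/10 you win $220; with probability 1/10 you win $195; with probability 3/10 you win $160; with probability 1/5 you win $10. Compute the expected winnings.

162

E[payout] = 235·3/10 + 220·1/10 + 195·1/10 + 160·3/10 + 10·1/5
 = 141/2 + 22 + 39/2 + 48 + 2
 = 162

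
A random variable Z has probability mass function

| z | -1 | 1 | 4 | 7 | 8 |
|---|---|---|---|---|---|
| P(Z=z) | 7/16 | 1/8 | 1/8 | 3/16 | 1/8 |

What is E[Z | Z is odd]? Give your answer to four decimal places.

1.3333

P(Z is odd) = 7/16 + 1/8 + 3/16 = 3/4.
E[Z | Z is odd] = [(-1)·7/16 + 1·1/8 + 7·3/16] / (3/4)
 = 1 / (3/4)
 = 4/3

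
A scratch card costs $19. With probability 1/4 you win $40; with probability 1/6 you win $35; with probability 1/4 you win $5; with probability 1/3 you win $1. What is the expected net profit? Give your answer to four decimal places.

-1.5833

E[payout] = 40·1/4 + 35·1/6 + 5·1/4 + 1·1/3
 = 10 + 35/6 + 5/4 + 1/3
 = 209/12
Net = 209/12 - 19 = -19/12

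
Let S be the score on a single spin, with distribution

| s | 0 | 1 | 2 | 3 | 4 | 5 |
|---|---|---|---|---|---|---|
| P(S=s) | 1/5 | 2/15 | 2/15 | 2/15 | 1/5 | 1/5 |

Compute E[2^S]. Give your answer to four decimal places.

11.6667

E[2^S] = Σ 2^s·P(S=s)
 = 1·1/5 + 2·2/15 + 4·2/15 + 8·2/15 + 16·1/5 + 32·1/5
 = 1/5 + 4/15 + 8/15 + 16/15 + 16/5 + 32/5
 = 35/3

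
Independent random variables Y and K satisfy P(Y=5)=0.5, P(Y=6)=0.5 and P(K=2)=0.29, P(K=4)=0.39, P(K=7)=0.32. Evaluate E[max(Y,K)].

5.98

E[max(Y,K)] = Σ_y Σ_k max(y,k) · P(Y=y)P(K=k)
 = 5·0.145 + 5·0.195 + 7·0.16 + 6·0.145 + 6·0.195 + 7·0.16
 = 0.725 + 0.975 + 1.12 + 0.87 + 1.17 + 1.12
 = 5.98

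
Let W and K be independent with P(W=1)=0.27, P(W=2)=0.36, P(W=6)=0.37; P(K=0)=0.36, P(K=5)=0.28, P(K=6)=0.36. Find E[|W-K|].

2.8684

E[|W-K|] = Σ_w Σ_k |w-k| · P(W=w)P(K=k)
 = 1·0.0972 + 4·0.0756 + 5·0.0972 + 2·0.1296 + 3·0.1008 + 4·0.1296 + 6·0.1332 + 1·0.1036 + 0·0.1332
 = 0.0972 + 0.3024 + 0.486 + 0.2592 + 0.3024 + 0.5184 + 0.7992 + 0.1036 + 0
 = 2.8684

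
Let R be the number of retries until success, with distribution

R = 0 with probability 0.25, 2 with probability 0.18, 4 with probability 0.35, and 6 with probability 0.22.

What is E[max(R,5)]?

5.22

E[max(R,5)] = Σ max(r,5)·P(R=r)
 = 5·0.25 + 5·0.18 + 5·0.35 + 6·0.22
 = 1.25 + 0.9 + 1.75 + 1.32
 = 5.22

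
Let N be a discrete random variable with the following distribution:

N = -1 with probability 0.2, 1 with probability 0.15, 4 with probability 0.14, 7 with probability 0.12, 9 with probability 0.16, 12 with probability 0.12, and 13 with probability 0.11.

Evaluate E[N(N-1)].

E[N(N-1)] = Σ n(n-1)·P(N=n)
 = 2·0.2 + 0·0.15 + 12·0.14 + 42·0.12 + 72·0.16 + 132·0.12 + 156·0.11
 = 0.4 + 0 + 1.68 + 5.04 + 11.52 + 15.84 + 17.16
 = 51.64

51.64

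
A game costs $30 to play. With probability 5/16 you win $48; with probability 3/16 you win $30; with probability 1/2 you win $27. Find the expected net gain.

4.125

E[payout] = 48·5/16 + 30·3/16 + 27·1/2
 = 15 + 45/8 + 27/2
 = 273/8
Net = 273/8 - 30 = 33/8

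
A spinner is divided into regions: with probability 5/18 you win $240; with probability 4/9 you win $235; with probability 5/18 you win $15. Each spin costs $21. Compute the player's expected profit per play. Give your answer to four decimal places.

E[payout] = 240·5/18 + 235·4/9 + 15·5/18
 = 200/3 + 940/9 + 25/6
 = 3155/18
Net = 3155/18 - 21 = 2777/18

154.2778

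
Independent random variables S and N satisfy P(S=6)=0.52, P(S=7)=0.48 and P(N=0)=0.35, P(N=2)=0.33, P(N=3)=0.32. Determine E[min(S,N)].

1.62

E[min(S,N)] = Σ_s Σ_n min(s,n) · P(S=s)P(N=n)
 = 0·0.182 + 2·0.1716 + 3·0.1664 + 0·0.168 + 2·0.1584 + 3·0.1536
 = 0 + 0.3432 + 0.4992 + 0 + 0.3168 + 0.4608
 = 1.62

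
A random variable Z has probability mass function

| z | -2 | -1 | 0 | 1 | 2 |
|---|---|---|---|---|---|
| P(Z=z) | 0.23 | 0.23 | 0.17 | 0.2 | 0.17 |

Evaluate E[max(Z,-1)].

E[max(Z,-1)] = Σ max(z,-1)·P(Z=z)
 = (-1)·0.23 + (-1)·0.23 + 0·0.17 + 1·0.2 + 2·0.17
 = (-0.23) + (-0.23) + 0 + 0.2 + 0.34
 = 0.08

0.08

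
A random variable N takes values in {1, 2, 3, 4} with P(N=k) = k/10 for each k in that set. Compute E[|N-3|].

0.8

E[|N-3|] = Σ |n-3|·P(N=n)
 = 2·1/10 + 1·1/5 + 0·3/10 + 1·2/5
 = 1/5 + 1/5 + 0 + 2/5
 = 4/5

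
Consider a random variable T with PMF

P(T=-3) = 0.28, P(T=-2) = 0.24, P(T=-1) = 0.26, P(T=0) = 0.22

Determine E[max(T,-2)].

-1.3

E[max(T,-2)] = Σ max(t,-2)·P(T=t)
 = (-2)·0.28 + (-2)·0.24 + (-1)·0.26 + 0·0.22
 = (-0.56) + (-0.48) + (-0.26) + 0
 = -1.3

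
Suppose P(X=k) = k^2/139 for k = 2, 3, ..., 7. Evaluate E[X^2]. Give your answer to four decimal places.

33.6331

E[X^2] = Σ x^2·P(X=x)
 = 4·4/139 + 9·9/139 + 16·16/139 + 25·25/139 + 36·36/139 + 49·49/139
 = 16/139 + 81/139 + 256/139 + 625/139 + 1296/139 + 2401/139
 = 4675/139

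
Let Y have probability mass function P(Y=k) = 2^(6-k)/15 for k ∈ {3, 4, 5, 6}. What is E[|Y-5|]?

E[|Y-5|] = Σ |y-5|·P(Y=y)
 = 2·8/15 + 1·4/15 + 0·2/15 + 1·1/15
 = 16/15 + 4/15 + 0 + 1/15
 = 7/5

1.4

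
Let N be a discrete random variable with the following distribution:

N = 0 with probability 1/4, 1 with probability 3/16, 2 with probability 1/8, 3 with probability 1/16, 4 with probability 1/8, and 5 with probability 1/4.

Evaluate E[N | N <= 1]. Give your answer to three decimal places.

P(N <= 1) = 1/4 + 3/16 = 7/16.
E[N | N <= 1] = [0·1/4 + 1·3/16] / (7/16)
 = 3/16 / (7/16)
 = 3/7

0.429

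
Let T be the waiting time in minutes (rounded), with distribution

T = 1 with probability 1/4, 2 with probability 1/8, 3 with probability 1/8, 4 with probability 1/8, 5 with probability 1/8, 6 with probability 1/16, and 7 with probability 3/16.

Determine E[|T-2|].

E[|T-2|] = Σ |t-2|·P(T=t)
 = 1·1/4 + 0·1/8 + 1·1/8 + 2·1/8 + 3·1/8 + 4·1/16 + 5·3/16
 = 1/4 + 0 + 1/8 + 1/4 + 3/8 + 1/4 + 15/16
 = 35/16

2.1875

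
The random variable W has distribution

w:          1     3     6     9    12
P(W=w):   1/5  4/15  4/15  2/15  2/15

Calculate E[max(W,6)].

E[max(W,6)] = Σ max(w,6)·P(W=w)
 = 6·1/5 + 6·4/15 + 6·4/15 + 9·2/15 + 12·2/15
 = 6/5 + 8/5 + 8/5 + 6/5 + 8/5
 = 36/5

7.2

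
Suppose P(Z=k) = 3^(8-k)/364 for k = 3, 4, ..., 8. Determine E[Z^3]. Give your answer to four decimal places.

51.1126

E[Z^3] = Σ z^3·P(Z=z)
 = 27·243/364 + 64·81/364 + 125·27/364 + 216·9/364 + 343·3/364 + 512·1/364
 = 6561/364 + 1296/91 + 3375/364 + 486/91 + 147/52 + 128/91
 = 18605/364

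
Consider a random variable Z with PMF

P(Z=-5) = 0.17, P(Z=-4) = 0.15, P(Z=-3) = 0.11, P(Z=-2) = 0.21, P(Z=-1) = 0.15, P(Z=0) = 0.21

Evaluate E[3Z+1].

E[3Z+1] = Σ (3z+1)·P(Z=z)
 = (-14)·0.17 + (-11)·0.15 + (-8)·0.11 + (-5)·0.21 + (-2)·0.15 + 1·0.21
 = (-2.38) + (-1.65) + (-0.88) + (-1.05) + (-0.3) + 0.21
 = -6.05

-6.05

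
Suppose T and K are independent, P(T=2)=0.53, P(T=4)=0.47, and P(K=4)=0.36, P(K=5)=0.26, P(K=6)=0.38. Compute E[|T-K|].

E[|T-K|] = Σ_t Σ_k |t-k| · P(T=t)P(K=k)
 = 2·0.1908 + 3·0.1378 + 4·0.2014 + 0·0.1692 + 1·0.1222 + 2·0.1786
 = 0.3816 + 0.4134 + 0.8056 + 0 + 0.1222 + 0.3572
 = 2.08

2.08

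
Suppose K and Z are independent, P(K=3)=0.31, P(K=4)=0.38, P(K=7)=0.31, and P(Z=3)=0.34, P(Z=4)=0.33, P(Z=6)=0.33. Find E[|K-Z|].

1.62

E[|K-Z|] = Σ_k Σ_z |k-z| · P(K=k)P(Z=z)
 = 0·0.1054 + 1·0.1023 + 3·0.1023 + 1·0.1292 + 0·0.1254 + 2·0.1254 + 4·0.1054 + 3·0.1023 + 1·0.1023
 = 0 + 0.1023 + 0.3069 + 0.1292 + 0 + 0.2508 + 0.4216 + 0.3069 + 0.1023
 = 1.62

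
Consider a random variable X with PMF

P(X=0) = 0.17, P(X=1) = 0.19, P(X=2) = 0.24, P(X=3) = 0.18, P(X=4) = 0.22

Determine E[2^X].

6.47

E[2^X] = Σ 2^x·P(X=x)
 = 1·0.17 + 2·0.19 + 4·0.24 + 8·0.18 + 16·0.22
 = 0.17 + 0.38 + 0.96 + 1.44 + 3.52
 = 6.47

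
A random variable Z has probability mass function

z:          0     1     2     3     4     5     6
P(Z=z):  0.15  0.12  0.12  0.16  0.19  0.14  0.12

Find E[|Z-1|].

2.32

E[|Z-1|] = Σ |z-1|·P(Z=z)
 = 1·0.15 + 0·0.12 + 1·0.12 + 2·0.16 + 3·0.19 + 4·0.14 + 5·0.12
 = 0.15 + 0 + 0.12 + 0.32 + 0.57 + 0.56 + 0.6
 = 2.32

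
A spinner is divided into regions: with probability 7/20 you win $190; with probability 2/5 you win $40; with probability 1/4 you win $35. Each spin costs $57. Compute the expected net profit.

34.25

E[payout] = 190·7/20 + 40·2/5 + 35·1/4
 = 133/2 + 16 + 35/4
 = 365/4
Net = 365/4 - 57 = 137/4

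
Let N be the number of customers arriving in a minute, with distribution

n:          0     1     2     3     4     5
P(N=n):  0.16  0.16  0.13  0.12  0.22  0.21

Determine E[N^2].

E[N^2] = Σ n^2·P(N=n)
 = 0·0.16 + 1·0.16 + 4·0.13 + 9·0.12 + 16·0.22 + 25·0.21
 = 0 + 0.16 + 0.52 + 1.08 + 3.52 + 5.25
 = 10.53

10.53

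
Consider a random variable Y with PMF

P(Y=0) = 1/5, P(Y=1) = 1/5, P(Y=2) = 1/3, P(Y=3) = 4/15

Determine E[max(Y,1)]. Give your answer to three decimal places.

E[max(Y,1)] = Σ max(y,1)·P(Y=y)
 = 1·1/5 + 1·1/5 + 2·1/3 + 3·4/15
 = 1/5 + 1/5 + 2/3 + 4/5
 = 28/15

1.867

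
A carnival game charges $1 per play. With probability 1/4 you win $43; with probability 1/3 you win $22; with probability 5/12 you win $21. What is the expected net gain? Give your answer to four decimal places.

25.8333

E[payout] = 43·1/4 + 22·1/3 + 21·5/12
 = 43/4 + 22/3 + 35/4
 = 161/6
Net = 161/6 - 1 = 155/6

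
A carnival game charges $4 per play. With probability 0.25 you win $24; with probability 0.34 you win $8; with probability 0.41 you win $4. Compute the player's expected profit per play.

6.36

E[payout] = 24·0.25 + 8·0.34 + 4·0.41
 = 6 + 2.72 + 1.64
 = 10.36
Net = 10.36 - 4 = 6.36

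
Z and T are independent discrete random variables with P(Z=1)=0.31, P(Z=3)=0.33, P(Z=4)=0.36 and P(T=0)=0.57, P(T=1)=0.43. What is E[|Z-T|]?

E[|Z-T|] = Σ_z Σ_t |z-t| · P(Z=z)P(T=t)
 = 1·0.1767 + 0·0.1333 + 3·0.1881 + 2·0.1419 + 4·0.2052 + 3·0.1548
 = 0.1767 + 0 + 0.5643 + 0.2838 + 0.8208 + 0.4644
 = 2.31

2.31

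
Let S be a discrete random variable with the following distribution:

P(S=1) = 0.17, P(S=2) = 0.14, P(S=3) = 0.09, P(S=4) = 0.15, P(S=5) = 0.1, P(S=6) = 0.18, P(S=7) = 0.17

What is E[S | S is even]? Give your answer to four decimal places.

4.1702

P(S is even) = 0.14 + 0.15 + 0.18 = 0.47.
E[S | S is even] = [2·0.14 + 4·0.15 + 6·0.18] / 0.47
 = 1.96 / 0.47
 = 196/47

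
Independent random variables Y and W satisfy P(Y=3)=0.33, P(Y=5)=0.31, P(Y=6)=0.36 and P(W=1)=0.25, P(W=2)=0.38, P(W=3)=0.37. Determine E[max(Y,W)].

4.7

E[max(Y,W)] = Σ_y Σ_w max(y,w) · P(Y=y)P(W=w)
 = 3·0.0825 + 3·0.1254 + 3·0.1221 + 5·0.0775 + 5·0.1178 + 5·0.1147 + 6·0.09 + 6·0.1368 + 6·0.1332
 = 0.2475 + 0.3762 + 0.3663 + 0.3875 + 0.589 + 0.5735 + 0.54 + 0.8208 + 0.7992
 = 4.7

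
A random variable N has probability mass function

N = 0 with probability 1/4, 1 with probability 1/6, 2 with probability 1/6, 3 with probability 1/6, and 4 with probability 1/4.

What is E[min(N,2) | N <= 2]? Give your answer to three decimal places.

P(N <= 2) = 1/4 + 1/6 + 1/6 = 7/12.
E[min(N,2) | N <= 2] = [0·1/4 + 1·1/6 + 2·1/6] / (7/12)
 = 1/2 / (7/12)
 = 6/7

0.857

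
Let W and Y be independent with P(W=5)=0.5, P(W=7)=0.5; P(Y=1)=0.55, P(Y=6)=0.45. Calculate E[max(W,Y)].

6.225

E[max(W,Y)] = Σ_w Σ_y max(w,y) · P(W=w)P(Y=y)
 = 5·0.275 + 6·0.225 + 7·0.275 + 7·0.225
 = 1.375 + 1.35 + 1.925 + 1.575
 = 6.225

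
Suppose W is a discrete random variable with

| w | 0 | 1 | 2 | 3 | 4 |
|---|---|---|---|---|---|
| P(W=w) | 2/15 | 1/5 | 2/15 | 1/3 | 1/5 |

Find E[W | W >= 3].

P(W >= 3) = 1/3 + 1/5 = 8/15.
E[W | W >= 3] = [3·1/3 + 4·1/5] / (8/15)
 = 9/5 / (8/15)
 = 27/8

3.375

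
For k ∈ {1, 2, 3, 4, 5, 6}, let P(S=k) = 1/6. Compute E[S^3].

73.5

E[S^3] = Σ s^3·P(S=s)
 = 1·1/6 + 8·1/6 + 27·1/6 + 64·1/6 + 125·1/6 + 216·1/6
 = 1/6 + 4/3 + 9/2 + 32/3 + 125/6 + 36
 = 147/2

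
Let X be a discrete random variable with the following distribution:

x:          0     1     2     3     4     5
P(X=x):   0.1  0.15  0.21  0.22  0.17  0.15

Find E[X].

2.66

E[X] = Σ x·P(X=x)
 = 0·0.1 + 1·0.15 + 2·0.21 + 3·0.22 + 4·0.17 + 5·0.15
 = 0 + 0.15 + 0.42 + 0.66 + 0.68 + 0.75
 = 2.66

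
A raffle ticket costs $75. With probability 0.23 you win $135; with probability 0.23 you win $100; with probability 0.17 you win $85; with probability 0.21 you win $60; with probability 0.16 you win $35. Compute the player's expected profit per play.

E[payout] = 135·0.23 + 100·0.23 + 85·0.17 + 60·0.21 + 35·0.16
 = 31.05 + 23 + 14.45 + 12.6 + 5.6
 = 86.7
Net = 86.7 - 75 = 11.7

11.7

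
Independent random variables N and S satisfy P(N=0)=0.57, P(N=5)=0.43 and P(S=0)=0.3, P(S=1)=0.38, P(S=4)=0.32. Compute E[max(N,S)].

E[max(N,S)] = Σ_n Σ_s max(n,s) · P(N=n)P(S=s)
 = 0·0.171 + 1·0.2166 + 4·0.1824 + 5·0.129 + 5·0.1634 + 5·0.1376
 = 0 + 0.2166 + 0.7296 + 0.645 + 0.817 + 0.688
 = 3.0962

3.0962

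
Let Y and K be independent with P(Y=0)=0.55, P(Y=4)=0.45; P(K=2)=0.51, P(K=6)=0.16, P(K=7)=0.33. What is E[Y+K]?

6.09

E[Y+K] = Σ_y Σ_k (y+k) · P(Y=y)P(K=k)
 = 2·0.2805 + 6·0.088 + 7·0.1815 + 6·0.2295 + 10·0.072 + 11·0.1485
 = 0.561 + 0.528 + 1.2705 + 1.377 + 0.72 + 1.6335
 = 6.09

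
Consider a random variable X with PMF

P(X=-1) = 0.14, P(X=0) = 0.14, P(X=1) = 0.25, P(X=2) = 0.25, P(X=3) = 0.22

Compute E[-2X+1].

-1.54

E[-2X+1] = Σ (-2x+1)·P(X=x)
 = 3·0.14 + 1·0.14 + (-1)·0.25 + (-3)·0.25 + (-5)·0.22
 = 0.42 + 0.14 + (-0.25) + (-0.75) + (-1.1)
 = -1.54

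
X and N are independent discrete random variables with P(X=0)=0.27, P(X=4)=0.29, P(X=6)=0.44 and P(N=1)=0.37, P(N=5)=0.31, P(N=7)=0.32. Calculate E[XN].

15.808

E[XN] = Σ_x Σ_n xn · P(X=x)P(N=n)
 = 0·0.0999 + 0·0.0837 + 0·0.0864 + 4·0.1073 + 20·0.0899 + 28·0.0928 + 6·0.1628 + 30·0.1364 + 42·0.1408
 = 0 + 0 + 0 + 0.4292 + 1.798 + 2.5984 + 0.9768 + 4.092 + 5.9136
 = 15.808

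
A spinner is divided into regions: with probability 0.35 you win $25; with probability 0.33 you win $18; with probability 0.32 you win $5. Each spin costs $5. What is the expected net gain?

E[payout] = 25·0.35 + 18·0.33 + 5·0.32
 = 8.75 + 5.94 + 1.6
 = 16.29
Net = 16.29 - 5 = 11.29

11.29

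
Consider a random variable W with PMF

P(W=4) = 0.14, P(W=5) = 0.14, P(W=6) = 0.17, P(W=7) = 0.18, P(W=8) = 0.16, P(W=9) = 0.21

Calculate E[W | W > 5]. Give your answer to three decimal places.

7.569

P(W > 5) = 0.17 + 0.18 + 0.16 + 0.21 = 0.72.
E[W | W > 5] = [6·0.17 + 7·0.18 + 8·0.16 + 9·0.21] / 0.72
 = 5.45 / 0.72
 = 545/72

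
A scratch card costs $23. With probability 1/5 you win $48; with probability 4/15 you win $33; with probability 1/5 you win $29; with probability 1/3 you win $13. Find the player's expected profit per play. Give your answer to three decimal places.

E[payout] = 48·1/5 + 33·4/15 + 29·1/5 + 13·1/3
 = 48/5 + 44/5 + 29/5 + 13/3
 = 428/15
Net = 428/15 - 23 = 83/15

5.533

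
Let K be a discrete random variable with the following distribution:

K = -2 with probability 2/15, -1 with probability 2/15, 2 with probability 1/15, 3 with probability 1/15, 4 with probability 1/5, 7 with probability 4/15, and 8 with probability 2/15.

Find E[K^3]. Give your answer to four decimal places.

E[K^3] = Σ k^3·P(K=k)
 = (-8)·2/15 + (-1)·2/15 + 8·1/15 + 27·1/15 + 64·1/5 + 343·4/15 + 512·2/15
 = (-16/15) + (-2/15) + 8/15 + 9/5 + 64/5 + 1372/15 + 1024/15
 = 521/3

173.6667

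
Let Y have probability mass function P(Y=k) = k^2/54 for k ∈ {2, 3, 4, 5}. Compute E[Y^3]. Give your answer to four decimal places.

81.9259

E[Y^3] = Σ y^3·P(Y=y)
 = 8·2/27 + 27·1/6 + 64·8/27 + 125·25/54
 = 16/27 + 9/2 + 512/27 + 3125/54
 = 2212/27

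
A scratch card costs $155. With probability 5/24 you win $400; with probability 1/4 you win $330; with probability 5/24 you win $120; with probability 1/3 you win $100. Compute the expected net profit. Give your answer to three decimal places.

69.167

E[payout] = 400·5/24 + 330·1/4 + 120·5/24 + 100·1/3
 = 250/3 + 165/2 + 25 + 100/3
 = 1345/6
Net = 1345/6 - 155 = 415/6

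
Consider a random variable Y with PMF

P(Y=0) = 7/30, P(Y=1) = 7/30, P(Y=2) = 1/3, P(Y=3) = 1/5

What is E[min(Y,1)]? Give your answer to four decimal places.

0.7667

E[min(Y,1)] = Σ min(y,1)·P(Y=y)
 = 0·7/30 + 1·7/30 + 1·1/3 + 1·1/5
 = 0 + 7/30 + 1/3 + 1/5
 = 23/30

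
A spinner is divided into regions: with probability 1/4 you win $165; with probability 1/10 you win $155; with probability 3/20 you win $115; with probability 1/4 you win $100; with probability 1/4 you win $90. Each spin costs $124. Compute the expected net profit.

-2.5

E[payout] = 165·1/4 + 155·1/10 + 115·3/20 + 100·1/4 + 90·1/4
 = 165/4 + 31/2 + 69/4 + 25 + 45/2
 = 243/2
Net = 243/2 - 124 = -5/2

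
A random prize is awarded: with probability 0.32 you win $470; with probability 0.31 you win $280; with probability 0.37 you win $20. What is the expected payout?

E[payout] = 470·0.32 + 280·0.31 + 20·0.37
 = 150.4 + 86.8 + 7.4
 = 244.6

244.6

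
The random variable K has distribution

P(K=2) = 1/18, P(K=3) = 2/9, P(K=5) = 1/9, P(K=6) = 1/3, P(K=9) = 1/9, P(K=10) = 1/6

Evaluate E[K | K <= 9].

P(K <= 9) = 1/18 + 2/9 + 1/9 + 1/3 + 1/9 = 5/6.
E[K | K <= 9] = [2·1/18 + 3·2/9 + 5·1/9 + 6·1/3 + 9·1/9] / (5/6)
 = 13/3 / (5/6)
 = 26/5

5.2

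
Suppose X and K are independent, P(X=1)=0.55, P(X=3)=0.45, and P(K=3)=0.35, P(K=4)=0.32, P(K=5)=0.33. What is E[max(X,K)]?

E[max(X,K)] = Σ_x Σ_k max(x,k) · P(X=x)P(K=k)
 = 3·0.1925 + 4·0.176 + 5·0.1815 + 3·0.1575 + 4·0.144 + 5·0.1485
 = 0.5775 + 0.704 + 0.9075 + 0.4725 + 0.576 + 0.7425
 = 3.98

3.98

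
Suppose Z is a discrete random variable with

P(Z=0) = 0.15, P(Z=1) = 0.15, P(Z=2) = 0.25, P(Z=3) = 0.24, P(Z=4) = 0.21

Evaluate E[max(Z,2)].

2.66

E[max(Z,2)] = Σ max(z,2)·P(Z=z)
 = 2·0.15 + 2·0.15 + 2·0.25 + 3·0.24 + 4·0.21
 = 0.3 + 0.3 + 0.5 + 0.72 + 0.84
 = 2.66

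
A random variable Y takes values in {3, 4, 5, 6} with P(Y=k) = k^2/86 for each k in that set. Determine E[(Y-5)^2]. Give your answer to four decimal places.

E[(Y-5)^2] = Σ (y-5)^2·P(Y=y)
 = 4·9/86 + 1·8/43 + 0·25/86 + 1·18/43
 = 18/43 + 8/43 + 0 + 18/43
 = 44/43

1.0233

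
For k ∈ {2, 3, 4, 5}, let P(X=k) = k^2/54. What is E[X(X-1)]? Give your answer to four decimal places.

13.9630

E[X(X-1)] = Σ x(x-1)·P(X=x)
 = 2·2/27 + 6·1/6 + 12·8/27 + 20·25/54
 = 4/27 + 1 + 32/9 + 250/27
 = 377/27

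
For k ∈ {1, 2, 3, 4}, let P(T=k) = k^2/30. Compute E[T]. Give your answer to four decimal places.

3.3333

E[T] = Σ t·P(T=t)
 = 1·1/30 + 2·2/15 + 3·3/10 + 4·8/15
 = 1/30 + 4/15 + 9/10 + 32/15
 = 10/3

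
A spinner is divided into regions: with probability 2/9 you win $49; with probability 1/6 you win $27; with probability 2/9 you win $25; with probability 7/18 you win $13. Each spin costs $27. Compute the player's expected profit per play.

-1

E[payout] = 49·2/9 + 27·1/6 + 25·2/9 + 13·7/18
 = 98/9 + 9/2 + 50/9 + 91/18
 = 26
Net = 26 - 27 = -1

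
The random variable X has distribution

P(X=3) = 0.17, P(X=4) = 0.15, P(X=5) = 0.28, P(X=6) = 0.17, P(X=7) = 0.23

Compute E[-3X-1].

-16.42

E[-3X-1] = Σ (-3x-1)·P(X=x)
 = (-10)·0.17 + (-13)·0.15 + (-16)·0.28 + (-19)·0.17 + (-22)·0.23
 = (-1.7) + (-1.95) + (-4.48) + (-3.23) + (-5.06)
 = -16.42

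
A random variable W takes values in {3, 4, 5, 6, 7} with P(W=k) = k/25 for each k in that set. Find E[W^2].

31

E[W^2] = Σ w^2·P(W=w)
 = 9·3/25 + 16·4/25 + 25·1/5 + 36·6/25 + 49·7/25
 = 27/25 + 64/25 + 5 + 216/25 + 343/25
 = 31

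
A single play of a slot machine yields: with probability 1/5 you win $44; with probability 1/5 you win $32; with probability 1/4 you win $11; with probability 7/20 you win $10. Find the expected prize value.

E[payout] = 44·1/5 + 32·1/5 + 11·1/4 + 10·7/20
 = 44/5 + 32/5 + 11/4 + 7/2
 = 429/20

21.45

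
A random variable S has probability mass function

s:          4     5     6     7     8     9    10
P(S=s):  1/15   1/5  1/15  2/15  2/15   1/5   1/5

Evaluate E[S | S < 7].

P(S < 7) = 1/15 + 1/5 + 1/15 = 1/3.
E[S | S < 7] = [4·1/15 + 5·1/5 + 6·1/15] / (1/3)
 = 5/3 / (1/3)
 = 5

5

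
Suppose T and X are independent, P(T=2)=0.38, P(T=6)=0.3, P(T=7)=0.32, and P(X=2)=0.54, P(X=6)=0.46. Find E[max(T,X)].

5.4992

E[max(T,X)] = Σ_t Σ_x max(t,x) · P(T=t)P(X=x)
 = 2·0.2052 + 6·0.1748 + 6·0.162 + 6·0.138 + 7·0.1728 + 7·0.1472
 = 0.4104 + 1.0488 + 0.972 + 0.828 + 1.2096 + 1.0304
 = 5.4992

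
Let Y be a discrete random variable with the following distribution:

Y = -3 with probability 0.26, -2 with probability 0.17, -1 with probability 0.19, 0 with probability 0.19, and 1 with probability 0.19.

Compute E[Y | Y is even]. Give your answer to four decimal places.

-0.9444

P(Y is even) = 0.17 + 0.19 = 0.36.
E[Y | Y is even] = [(-2)·0.17 + 0·0.19] / 0.36
 = -0.34 / 0.36
 = -17/18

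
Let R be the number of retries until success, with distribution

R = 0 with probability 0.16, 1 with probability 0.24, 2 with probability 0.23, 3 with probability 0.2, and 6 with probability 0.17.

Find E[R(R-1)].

E[R(R-1)] = Σ r(r-1)·P(R=r)
 = 0·0.16 + 0·0.24 + 2·0.23 + 6·0.2 + 30·0.17
 = 0 + 0 + 0.46 + 1.2 + 5.1
 = 6.76

6.76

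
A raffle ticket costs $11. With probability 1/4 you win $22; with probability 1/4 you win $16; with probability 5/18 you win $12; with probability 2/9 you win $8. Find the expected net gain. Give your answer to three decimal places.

3.611

E[payout] = 22·1/4 + 16·1/4 + 12·5/18 + 8·2/9
 = 11/2 + 4 + 10/3 + 16/9
 = 263/18
Net = 263/18 - 11 = 65/18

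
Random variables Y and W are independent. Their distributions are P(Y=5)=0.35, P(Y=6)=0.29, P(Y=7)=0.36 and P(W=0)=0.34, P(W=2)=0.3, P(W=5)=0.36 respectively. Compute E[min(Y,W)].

E[min(Y,W)] = Σ_y Σ_w min(y,w) · P(Y=y)P(W=w)
 = 0·0.119 + 2·0.105 + 5·0.126 + 0·0.0986 + 2·0.087 + 5·0.1044 + 0·0.1224 + 2·0.108 + 5·0.1296
 = 0 + 0.21 + 0.63 + 0 + 0.174 + 0.522 + 0 + 0.216 + 0.648
 = 2.4

2.4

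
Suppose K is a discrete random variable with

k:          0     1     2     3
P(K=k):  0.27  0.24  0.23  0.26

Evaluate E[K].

E[K] = Σ k·P(K=k)
 = 0·0.27 + 1·0.24 + 2·0.23 + 3·0.26
 = 0 + 0.24 + 0.46 + 0.78
 = 1.48

1.48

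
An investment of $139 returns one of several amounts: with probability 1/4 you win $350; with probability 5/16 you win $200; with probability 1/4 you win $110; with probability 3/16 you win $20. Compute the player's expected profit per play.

E[payout] = 350·1/4 + 200·5/16 + 110·1/4 + 20·3/16
 = 175/2 + 125/2 + 55/2 + 15/4
 = 725/4
Net = 725/4 - 139 = 169/4

42.25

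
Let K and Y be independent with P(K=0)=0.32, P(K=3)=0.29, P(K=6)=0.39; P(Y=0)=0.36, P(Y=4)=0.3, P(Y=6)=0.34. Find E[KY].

E[KY] = Σ_k Σ_y ky · P(K=k)P(Y=y)
 = 0·0.1152 + 0·0.096 + 0·0.1088 + 0·0.1044 + 12·0.087 + 18·0.0986 + 0·0.1404 + 24·0.117 + 36·0.1326
 = 0 + 0 + 0 + 0 + 1.044 + 1.7748 + 0 + 2.808 + 4.7736
 = 10.4004

10.4004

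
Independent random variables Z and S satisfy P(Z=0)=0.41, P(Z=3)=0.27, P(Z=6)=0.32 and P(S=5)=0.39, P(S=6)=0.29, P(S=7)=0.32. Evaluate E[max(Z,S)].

E[max(Z,S)] = Σ_z Σ_s max(z,s) · P(Z=z)P(S=s)
 = 5·0.1599 + 6·0.1189 + 7·0.1312 + 5·0.1053 + 6·0.0783 + 7·0.0864 + 6·0.1248 + 6·0.0928 + 7·0.1024
 = 0.7995 + 0.7134 + 0.9184 + 0.5265 + 0.4698 + 0.6048 + 0.7488 + 0.5568 + 0.7168
 = 6.0548

6.0548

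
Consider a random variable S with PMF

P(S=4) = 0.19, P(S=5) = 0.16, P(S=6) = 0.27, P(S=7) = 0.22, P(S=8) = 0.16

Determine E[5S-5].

E[5S-5] = Σ (5s-5)·P(S=s)
 = 15·0.19 + 20·0.16 + 25·0.27 + 30·0.22 + 35·0.16
 = 2.85 + 3.2 + 6.75 + 6.6 + 5.6
 = 25

25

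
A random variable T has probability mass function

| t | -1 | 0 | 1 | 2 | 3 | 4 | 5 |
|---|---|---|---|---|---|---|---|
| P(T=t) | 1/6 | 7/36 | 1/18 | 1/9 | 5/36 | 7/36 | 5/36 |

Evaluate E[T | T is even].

2

P(T is even) = 7/36 + 1/9 + 7/36 = 1/2.
E[T | T is even] = [0·7/36 + 2·1/9 + 4·7/36] / (1/2)
 = 1 / (1/2)
 = 2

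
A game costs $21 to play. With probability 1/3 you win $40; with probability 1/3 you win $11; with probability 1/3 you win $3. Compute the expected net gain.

-3

E[payout] = 40·1/3 + 11·1/3 + 3·1/3
 = 40/3 + 11/3 + 1
 = 18
Net = 18 - 21 = -3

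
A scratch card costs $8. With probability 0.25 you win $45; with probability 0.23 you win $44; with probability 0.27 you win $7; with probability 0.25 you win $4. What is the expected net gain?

16.26

E[payout] = 45·0.25 + 44·0.23 + 7·0.27 + 4·0.25
 = 11.25 + 10.12 + 1.89 + 1
 = 24.26
Net = 24.26 - 8 = 16.26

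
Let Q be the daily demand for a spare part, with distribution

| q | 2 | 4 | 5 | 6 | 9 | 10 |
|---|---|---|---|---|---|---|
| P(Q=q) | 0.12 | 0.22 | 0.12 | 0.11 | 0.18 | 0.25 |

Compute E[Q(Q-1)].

44.04

E[Q(Q-1)] = Σ q(q-1)·P(Q=q)
 = 2·0.12 + 12·0.22 + 20·0.12 + 30·0.11 + 72·0.18 + 90·0.25
 = 0.24 + 2.64 + 2.4 + 3.3 + 12.96 + 22.5
 = 44.04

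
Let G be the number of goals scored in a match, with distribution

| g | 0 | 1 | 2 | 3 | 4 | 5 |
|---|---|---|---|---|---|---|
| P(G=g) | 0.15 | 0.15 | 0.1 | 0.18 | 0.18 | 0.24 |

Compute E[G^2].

11.05

E[G^2] = Σ g^2·P(G=g)
 = 0·0.15 + 1·0.15 + 4·0.1 + 9·0.18 + 16·0.18 + 25·0.24
 = 0 + 0.15 + 0.4 + 1.62 + 2.88 + 6
 = 11.05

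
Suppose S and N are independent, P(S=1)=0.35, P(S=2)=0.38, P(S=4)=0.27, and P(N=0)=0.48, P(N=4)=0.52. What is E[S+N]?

4.27

E[S+N] = Σ_s Σ_n (s+n) · P(S=s)P(N=n)
 = 1·0.168 + 5·0.182 + 2·0.1824 + 6·0.1976 + 4·0.1296 + 8·0.1404
 = 0.168 + 0.91 + 0.3648 + 1.1856 + 0.5184 + 1.1232
 = 4.27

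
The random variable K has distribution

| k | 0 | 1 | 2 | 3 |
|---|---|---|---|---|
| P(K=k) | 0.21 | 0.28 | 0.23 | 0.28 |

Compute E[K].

1.58

E[K] = Σ k·P(K=k)
 = 0·0.21 + 1·0.28 + 2·0.23 + 3·0.28
 = 0 + 0.28 + 0.46 + 0.84
 = 1.58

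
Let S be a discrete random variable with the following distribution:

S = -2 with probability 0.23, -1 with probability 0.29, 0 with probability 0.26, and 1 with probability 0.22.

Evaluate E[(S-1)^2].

3.49

E[(S-1)^2] = Σ (s-1)^2·P(S=s)
 = 9·0.23 + 4·0.29 + 1·0.26 + 0·0.22
 = 2.07 + 1.16 + 0.26 + 0
 = 3.49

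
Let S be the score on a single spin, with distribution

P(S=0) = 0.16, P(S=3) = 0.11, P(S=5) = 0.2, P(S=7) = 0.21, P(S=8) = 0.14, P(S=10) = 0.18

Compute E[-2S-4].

E[-2S-4] = Σ (-2s-4)·P(S=s)
 = (-4)·0.16 + (-10)·0.11 + (-14)·0.2 + (-18)·0.21 + (-20)·0.14 + (-24)·0.18
 = (-0.64) + (-1.1) + (-2.8) + (-3.78) + (-2.8) + (-4.32)
 = -15.44

-15.44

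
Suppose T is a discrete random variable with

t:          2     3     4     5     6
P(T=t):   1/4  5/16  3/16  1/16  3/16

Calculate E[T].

E[T] = Σ t·P(T=t)
 = 2·1/4 + 3·5/16 + 4·3/16 + 5·1/16 + 6·3/16
 = 1/2 + 15/16 + 3/4 + 5/16 + 9/8
 = 29/8

3.625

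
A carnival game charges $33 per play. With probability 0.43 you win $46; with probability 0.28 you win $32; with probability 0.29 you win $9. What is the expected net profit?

-1.65

E[payout] = 46·0.43 + 32·0.28 + 9·0.29
 = 19.78 + 8.96 + 2.61
 = 31.35
Net = 31.35 - 33 = -1.65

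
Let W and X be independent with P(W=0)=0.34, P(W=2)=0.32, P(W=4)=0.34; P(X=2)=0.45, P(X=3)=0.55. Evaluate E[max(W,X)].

3.043

E[max(W,X)] = Σ_w Σ_x max(w,x) · P(W=w)P(X=x)
 = 2·0.153 + 3·0.187 + 2·0.144 + 3·0.176 + 4·0.153 + 4·0.187
 = 0.306 + 0.561 + 0.288 + 0.528 + 0.612 + 0.748
 = 3.043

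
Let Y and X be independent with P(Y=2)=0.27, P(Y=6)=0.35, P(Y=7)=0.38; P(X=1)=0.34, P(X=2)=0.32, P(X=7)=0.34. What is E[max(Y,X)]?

5.878

E[max(Y,X)] = Σ_y Σ_x max(y,x) · P(Y=y)P(X=x)
 = 2·0.0918 + 2·0.0864 + 7·0.0918 + 6·0.119 + 6·0.112 + 7·0.119 + 7·0.1292 + 7·0.1216 + 7·0.1292
 = 0.1836 + 0.1728 + 0.6426 + 0.714 + 0.672 + 0.833 + 0.9044 + 0.8512 + 0.9044
 = 5.878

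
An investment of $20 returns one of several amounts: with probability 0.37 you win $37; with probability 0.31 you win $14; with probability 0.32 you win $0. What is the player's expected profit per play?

E[payout] = 37·0.37 + 14·0.31 + 0·0.32
 = 13.69 + 4.34 + 0
 = 18.03
Net = 18.03 - 20 = -1.97

-1.97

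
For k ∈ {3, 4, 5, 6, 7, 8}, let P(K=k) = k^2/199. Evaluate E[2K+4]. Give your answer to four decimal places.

16.9347

E[2K+4] = Σ (2k+4)·P(K=k)
 = 10·9/199 + 12·16/199 + 14·25/199 + 16·36/199 + 18·49/199 + 20·64/199
 = 90/199 + 192/199 + 350/199 + 576/199 + 882/199 + 1280/199
 = 3370/199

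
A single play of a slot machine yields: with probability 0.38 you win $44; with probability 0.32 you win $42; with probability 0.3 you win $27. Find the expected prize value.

E[payout] = 44·0.38 + 42·0.32 + 27·0.3
 = 16.72 + 13.44 + 8.1
 = 38.26

38.26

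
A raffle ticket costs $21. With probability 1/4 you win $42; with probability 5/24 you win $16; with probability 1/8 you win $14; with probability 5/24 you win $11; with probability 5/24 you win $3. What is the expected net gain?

-2.5

E[payout] = 42·1/4 + 16·5/24 + 14·1/8 + 11·5/24 + 3·5/24
 = 21/2 + 10/3 + 7/4 + 55/24 + 5/8
 = 37/2
Net = 37/2 - 21 = -5/2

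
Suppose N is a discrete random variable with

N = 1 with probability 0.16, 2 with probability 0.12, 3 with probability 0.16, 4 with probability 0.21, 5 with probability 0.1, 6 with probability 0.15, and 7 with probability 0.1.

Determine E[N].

3.82

E[N] = Σ n·P(N=n)
 = 1·0.16 + 2·0.12 + 3·0.16 + 4·0.21 + 5·0.1 + 6·0.15 + 7·0.1
 = 0.16 + 0.24 + 0.48 + 0.84 + 0.5 + 0.9 + 0.7
 = 3.82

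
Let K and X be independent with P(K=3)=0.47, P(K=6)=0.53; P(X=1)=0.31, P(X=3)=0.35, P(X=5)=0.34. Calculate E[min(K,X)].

E[min(K,X)] = Σ_k Σ_x min(k,x) · P(K=k)P(X=x)
 = 1·0.1457 + 3·0.1645 + 3·0.1598 + 1·0.1643 + 3·0.1855 + 5·0.1802
 = 0.1457 + 0.4935 + 0.4794 + 0.1643 + 0.5565 + 0.901
 = 2.7404

2.7404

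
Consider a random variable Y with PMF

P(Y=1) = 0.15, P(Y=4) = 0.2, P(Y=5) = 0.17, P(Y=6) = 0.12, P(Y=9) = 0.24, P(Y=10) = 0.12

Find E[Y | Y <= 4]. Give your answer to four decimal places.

2.7143

P(Y <= 4) = 0.15 + 0.2 = 0.35.
E[Y | Y <= 4] = [1·0.15 + 4·0.2] / 0.35
 = 0.95 / 0.35
 = 19/7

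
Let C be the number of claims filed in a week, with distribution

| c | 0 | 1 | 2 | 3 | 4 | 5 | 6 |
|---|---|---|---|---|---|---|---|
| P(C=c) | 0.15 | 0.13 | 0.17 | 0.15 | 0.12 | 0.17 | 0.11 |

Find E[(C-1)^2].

7.47

E[(C-1)^2] = Σ (c-1)^2·P(C=c)
 = 1·0.15 + 0·0.13 + 1·0.17 + 4·0.15 + 9·0.12 + 16·0.17 + 25·0.11
 = 0.15 + 0 + 0.17 + 0.6 + 1.08 + 2.72 + 2.75
 = 7.47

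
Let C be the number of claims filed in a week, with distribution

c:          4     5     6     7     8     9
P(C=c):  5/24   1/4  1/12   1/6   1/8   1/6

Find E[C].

6.25

E[C] = Σ c·P(C=c)
 = 4·5/24 + 5·1/4 + 6·1/12 + 7·1/6 + 8·1/8 + 9·1/6
 = 5/6 + 5/4 + 1/2 + 7/6 + 1 + 3/2
 = 25/4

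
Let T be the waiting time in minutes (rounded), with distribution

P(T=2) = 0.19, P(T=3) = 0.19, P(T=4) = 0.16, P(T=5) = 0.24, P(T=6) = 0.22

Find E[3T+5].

17.33

E[3T+5] = Σ (3t+5)·P(T=t)
 = 11·0.19 + 14·0.19 + 17·0.16 + 20·0.24 + 23·0.22
 = 2.09 + 2.66 + 2.72 + 4.8 + 5.06
 = 17.33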